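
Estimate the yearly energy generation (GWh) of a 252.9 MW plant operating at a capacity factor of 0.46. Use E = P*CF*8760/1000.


E = 252.9 * 0.46 * 8760 / 1000 = 1019.0858 GWh


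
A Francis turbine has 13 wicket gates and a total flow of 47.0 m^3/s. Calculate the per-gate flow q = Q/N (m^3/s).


q = 47.0 / 13 = 3.6154 m^3/s


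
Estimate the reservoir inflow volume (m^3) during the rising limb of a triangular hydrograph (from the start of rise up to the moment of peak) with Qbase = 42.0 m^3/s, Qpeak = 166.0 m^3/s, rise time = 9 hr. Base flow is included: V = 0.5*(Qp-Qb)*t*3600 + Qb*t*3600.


V = 0.5*(166.0 - 42.0)*9*3600 + 42.0*9*3600 = 3.3696e+06 m^3


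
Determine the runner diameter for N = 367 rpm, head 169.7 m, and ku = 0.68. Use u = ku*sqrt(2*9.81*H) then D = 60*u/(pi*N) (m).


u = 0.68 * sqrt(2*9.81*169.7) = 39.2373 m/s
D = 60 * 39.2373 / (pi * 367) = 2.0419 m


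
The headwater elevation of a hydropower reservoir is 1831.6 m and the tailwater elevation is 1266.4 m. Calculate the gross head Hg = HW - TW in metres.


Hg = 1831.6 - 1266.4 = 565.2000 m


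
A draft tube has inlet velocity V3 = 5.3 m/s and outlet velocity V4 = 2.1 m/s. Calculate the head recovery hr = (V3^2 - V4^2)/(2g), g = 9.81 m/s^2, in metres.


hr = (5.3^2 - 2.1^2) / (2*9.81) = 1.2069 m


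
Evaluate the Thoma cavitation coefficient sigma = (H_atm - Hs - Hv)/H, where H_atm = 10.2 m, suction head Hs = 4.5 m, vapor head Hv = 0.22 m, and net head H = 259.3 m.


sigma = (10.2 - 4.5 - 0.22) / 259.3 = 0.0211


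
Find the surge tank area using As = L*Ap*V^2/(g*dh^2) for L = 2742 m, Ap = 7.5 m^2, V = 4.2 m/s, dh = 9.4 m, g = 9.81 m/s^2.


As = 2742 * 7.5 * 4.2^2 / (9.81 * 9.4^2) = 418.5069 m^2


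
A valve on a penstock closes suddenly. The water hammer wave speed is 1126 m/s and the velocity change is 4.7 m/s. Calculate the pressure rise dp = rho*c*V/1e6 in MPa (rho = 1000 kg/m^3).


dp = 1000 * 1126 * 4.7 / 1e6 = 5.2922 MPa


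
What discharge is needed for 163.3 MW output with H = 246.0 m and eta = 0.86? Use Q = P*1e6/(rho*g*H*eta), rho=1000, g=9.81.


Q = 163.3 * 1e6 / (1000 * 9.81 * 246.0 * 0.86) = 78.6835 m^3/s


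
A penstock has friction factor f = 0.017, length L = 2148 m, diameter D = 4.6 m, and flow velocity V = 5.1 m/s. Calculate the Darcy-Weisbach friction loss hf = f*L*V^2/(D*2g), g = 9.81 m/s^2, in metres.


hf = 0.017 * 2148 * 5.1^2 / (4.6 * 2 * 9.81) = 10.5237 m


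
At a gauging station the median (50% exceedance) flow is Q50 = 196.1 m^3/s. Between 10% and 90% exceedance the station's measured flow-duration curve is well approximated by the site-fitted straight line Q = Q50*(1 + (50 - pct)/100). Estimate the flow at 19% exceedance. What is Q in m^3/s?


Q = 196.1 * (1 + (50 - 19)/100) = 256.8910 m^3/s


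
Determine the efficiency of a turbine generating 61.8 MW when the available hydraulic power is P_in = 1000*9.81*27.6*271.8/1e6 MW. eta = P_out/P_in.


P_in = 1000 * 9.81 * 27.6 * 271.8 / 1e6 = 73.5915 MW
eta = 61.8 / 73.5915 = 0.8398


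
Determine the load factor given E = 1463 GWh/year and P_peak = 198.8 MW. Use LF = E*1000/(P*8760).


LF = 1463 * 1000 / (198.8 * 8760) = 0.8401


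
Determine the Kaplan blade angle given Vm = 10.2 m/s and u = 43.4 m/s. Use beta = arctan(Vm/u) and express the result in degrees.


beta = arctan(10.2 / 43.4) = 13.2258 degrees


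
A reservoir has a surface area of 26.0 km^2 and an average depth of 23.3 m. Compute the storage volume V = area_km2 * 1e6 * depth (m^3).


V = 26.0 * 1e6 * 23.3 = 6.0580e+08 m^3


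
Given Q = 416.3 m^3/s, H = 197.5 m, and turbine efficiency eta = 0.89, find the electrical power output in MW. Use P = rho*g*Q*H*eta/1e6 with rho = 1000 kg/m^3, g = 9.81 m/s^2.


P = 1000 * 9.81 * 416.3 * 197.5 * 0.89 / 1e6 = 717.8480 MW


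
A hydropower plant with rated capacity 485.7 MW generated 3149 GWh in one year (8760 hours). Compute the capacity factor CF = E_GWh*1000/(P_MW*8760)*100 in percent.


CF = 3149 * 1000 / (485.7 * 8760) * 100 = 74.0117 %


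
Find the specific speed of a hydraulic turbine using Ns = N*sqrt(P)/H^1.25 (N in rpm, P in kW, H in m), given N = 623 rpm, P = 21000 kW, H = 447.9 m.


Ns = 623 * 21000^0.5 / 447.9^1.25 = 43.8149


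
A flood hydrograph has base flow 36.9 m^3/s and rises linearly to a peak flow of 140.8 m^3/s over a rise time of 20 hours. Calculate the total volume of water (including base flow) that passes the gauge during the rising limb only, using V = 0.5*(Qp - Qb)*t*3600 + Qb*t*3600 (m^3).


V = 0.5*(140.8 - 36.9)*20*3600 + 36.9*20*3600 = 6.3972e+06 m^3


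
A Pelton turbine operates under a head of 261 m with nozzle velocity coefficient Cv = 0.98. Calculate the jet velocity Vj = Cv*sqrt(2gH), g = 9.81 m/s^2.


Vj = 0.98 * sqrt(2*9.81*261) = 70.1287 m/s


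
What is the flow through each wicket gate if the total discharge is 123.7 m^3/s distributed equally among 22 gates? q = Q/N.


q = 123.7 / 22 = 5.6227 m^3/s


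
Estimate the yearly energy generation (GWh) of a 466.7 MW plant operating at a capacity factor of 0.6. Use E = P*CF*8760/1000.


E = 466.7 * 0.6 * 8760 / 1000 = 2452.9752 GWh


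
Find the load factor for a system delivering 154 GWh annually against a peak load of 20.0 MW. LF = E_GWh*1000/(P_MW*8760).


LF = 154 * 1000 / (20.0 * 8760) = 0.8790


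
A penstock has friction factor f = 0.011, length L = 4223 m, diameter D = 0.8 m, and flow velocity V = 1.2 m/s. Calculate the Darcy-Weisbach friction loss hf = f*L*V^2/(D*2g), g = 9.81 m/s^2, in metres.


hf = 0.011 * 4223 * 1.2^2 / (0.8 * 2 * 9.81) = 4.2617 m


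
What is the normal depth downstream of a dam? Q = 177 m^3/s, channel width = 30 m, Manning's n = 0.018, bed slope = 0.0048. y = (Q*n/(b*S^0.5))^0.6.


y = (177 * 0.018 / (30 * 0.0048^0.5))^0.6 = 1.2921 m


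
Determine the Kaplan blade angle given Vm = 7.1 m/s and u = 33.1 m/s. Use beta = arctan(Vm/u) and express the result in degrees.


beta = arctan(7.1 / 33.1) = 12.1066 degrees


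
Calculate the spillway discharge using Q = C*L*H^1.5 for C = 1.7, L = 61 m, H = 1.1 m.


Q = 1.7 * 61 * 1.1^1.5 = 119.6376 m^3/s


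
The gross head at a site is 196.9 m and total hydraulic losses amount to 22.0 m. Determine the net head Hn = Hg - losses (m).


Hn = 196.9 - 22.0 = 174.9000 m


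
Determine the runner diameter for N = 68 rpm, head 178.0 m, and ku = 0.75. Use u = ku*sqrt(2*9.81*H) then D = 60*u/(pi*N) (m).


u = 0.75 * sqrt(2*9.81*178.0) = 44.3221 m/s
D = 60 * 44.3221 / (pi * 68) = 12.4484 m


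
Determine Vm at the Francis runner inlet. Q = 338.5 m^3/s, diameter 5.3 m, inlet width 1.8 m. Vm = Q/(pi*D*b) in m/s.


Vm = 338.5 / (pi * 5.3 * 1.8) = 11.2943 m/s


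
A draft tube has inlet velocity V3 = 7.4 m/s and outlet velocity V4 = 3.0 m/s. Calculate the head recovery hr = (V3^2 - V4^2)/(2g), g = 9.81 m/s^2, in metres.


hr = (7.4^2 - 3.0^2) / (2*9.81) = 2.3323 m


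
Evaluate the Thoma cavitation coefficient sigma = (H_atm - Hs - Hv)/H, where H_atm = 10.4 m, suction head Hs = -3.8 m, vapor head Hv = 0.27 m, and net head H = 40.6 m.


sigma = (10.4 - (-3.8) - 0.27) / 40.6 = 0.3431


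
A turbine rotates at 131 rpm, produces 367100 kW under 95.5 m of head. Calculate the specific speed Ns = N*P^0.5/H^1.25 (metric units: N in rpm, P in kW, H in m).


Ns = 131 * 367100^0.5 / 95.5^1.25 = 265.8638


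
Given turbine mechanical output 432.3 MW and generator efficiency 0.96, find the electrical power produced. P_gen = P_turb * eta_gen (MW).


P_gen = 432.3 * 0.96 = 415.0080 MW


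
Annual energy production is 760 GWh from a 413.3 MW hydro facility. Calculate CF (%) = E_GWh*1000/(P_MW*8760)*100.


CF = 760 * 1000 / (413.3 * 8760) * 100 = 20.9915 %


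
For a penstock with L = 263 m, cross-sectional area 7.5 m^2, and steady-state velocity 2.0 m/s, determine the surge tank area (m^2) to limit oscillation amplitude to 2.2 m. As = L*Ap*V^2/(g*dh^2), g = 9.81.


As = 263 * 7.5 * 2.0^2 / (9.81 * 2.2^2) = 166.1738 m^2


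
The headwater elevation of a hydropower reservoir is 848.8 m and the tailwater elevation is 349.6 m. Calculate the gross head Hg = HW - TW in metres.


Hg = 848.8 - 349.6 = 499.2000 m


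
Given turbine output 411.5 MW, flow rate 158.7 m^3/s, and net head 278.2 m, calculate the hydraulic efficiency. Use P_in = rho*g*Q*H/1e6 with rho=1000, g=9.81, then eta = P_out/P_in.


P_in = 1000 * 9.81 * 158.7 * 278.2 / 1e6 = 433.1148 MW
eta = 411.5 / 433.1148 = 0.9501


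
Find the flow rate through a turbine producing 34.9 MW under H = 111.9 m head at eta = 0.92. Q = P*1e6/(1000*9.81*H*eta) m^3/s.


Q = 34.9 * 1e6 / (1000 * 9.81 * 111.9 * 0.92) = 34.5572 m^3/s


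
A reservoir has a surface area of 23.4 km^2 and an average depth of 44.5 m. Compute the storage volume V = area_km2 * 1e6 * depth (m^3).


V = 23.4 * 1e6 * 44.5 = 1.0413e+09 m^3


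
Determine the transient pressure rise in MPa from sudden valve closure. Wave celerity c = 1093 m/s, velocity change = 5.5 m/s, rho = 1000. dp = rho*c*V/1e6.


dp = 1000 * 1093 * 5.5 / 1e6 = 6.0115 MPa


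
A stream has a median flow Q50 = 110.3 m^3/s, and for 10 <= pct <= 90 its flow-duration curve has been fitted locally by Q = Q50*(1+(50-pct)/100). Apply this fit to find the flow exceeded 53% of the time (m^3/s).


Q = 110.3 * (1 + (50 - 53)/100) = 106.9910 m^3/s


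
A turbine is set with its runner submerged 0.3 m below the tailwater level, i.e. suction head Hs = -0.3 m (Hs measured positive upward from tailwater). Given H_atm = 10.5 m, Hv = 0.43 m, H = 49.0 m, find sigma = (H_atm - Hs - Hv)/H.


sigma = (10.5 - (-0.3) - 0.43) / 49.0 = 0.2116


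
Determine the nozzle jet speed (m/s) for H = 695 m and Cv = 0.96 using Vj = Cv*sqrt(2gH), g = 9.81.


Vj = 0.96 * sqrt(2*9.81*695) = 112.1019 m/s


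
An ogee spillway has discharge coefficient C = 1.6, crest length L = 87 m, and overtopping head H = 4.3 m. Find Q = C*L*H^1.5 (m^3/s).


Q = 1.6 * 87 * 4.3^1.5 = 1241.2004 m^3/s


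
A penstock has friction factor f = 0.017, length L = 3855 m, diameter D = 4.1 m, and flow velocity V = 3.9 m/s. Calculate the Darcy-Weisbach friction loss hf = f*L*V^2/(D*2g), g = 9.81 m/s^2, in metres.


hf = 0.017 * 3855 * 3.9^2 / (4.1 * 2 * 9.81) = 12.3914 m


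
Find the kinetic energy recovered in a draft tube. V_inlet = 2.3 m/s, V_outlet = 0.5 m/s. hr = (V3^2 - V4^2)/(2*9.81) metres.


hr = (2.3^2 - 0.5^2) / (2*9.81) = 0.2569 m


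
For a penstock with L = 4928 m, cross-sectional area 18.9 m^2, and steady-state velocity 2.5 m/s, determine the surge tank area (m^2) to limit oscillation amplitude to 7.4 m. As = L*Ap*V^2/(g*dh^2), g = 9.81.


As = 4928 * 18.9 * 2.5^2 / (9.81 * 7.4^2) = 1083.6276 m^2


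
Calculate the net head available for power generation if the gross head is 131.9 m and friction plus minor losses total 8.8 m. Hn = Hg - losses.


Hn = 131.9 - 8.8 = 123.1000 m


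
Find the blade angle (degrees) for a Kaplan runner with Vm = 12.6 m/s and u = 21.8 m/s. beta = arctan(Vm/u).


beta = arctan(12.6 / 21.8) = 30.0271 degrees


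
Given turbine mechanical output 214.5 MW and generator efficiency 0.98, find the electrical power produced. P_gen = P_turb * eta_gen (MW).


P_gen = 214.5 * 0.98 = 210.2100 MW


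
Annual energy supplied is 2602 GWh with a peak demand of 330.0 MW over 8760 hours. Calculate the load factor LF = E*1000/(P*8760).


LF = 2602 * 1000 / (330.0 * 8760) = 0.9001


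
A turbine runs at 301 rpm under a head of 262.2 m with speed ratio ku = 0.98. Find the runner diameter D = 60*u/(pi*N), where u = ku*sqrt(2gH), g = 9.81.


u = 0.98 * sqrt(2*9.81*262.2) = 70.2897 m/s
D = 60 * 70.2897 / (pi * 301) = 4.4599 m


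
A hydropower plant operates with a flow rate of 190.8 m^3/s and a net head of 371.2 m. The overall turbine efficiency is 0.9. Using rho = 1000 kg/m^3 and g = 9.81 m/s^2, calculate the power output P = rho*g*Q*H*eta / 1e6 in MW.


P = 1000 * 9.81 * 190.8 * 371.2 * 0.9 / 1e6 = 625.3136 MW


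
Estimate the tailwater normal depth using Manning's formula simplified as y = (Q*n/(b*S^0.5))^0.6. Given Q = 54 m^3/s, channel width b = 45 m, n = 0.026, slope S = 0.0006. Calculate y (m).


y = (54 * 0.026 / (45 * 0.0006^0.5))^0.6 = 1.1562 m


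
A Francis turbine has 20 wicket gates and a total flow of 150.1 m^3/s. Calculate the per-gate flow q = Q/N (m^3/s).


q = 150.1 / 20 = 7.5050 m^3/s


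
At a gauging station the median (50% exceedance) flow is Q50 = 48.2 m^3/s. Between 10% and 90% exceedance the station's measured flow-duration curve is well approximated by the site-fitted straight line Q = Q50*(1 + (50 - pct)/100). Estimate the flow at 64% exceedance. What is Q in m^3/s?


Q = 48.2 * (1 + (50 - 64)/100) = 41.4520 m^3/s


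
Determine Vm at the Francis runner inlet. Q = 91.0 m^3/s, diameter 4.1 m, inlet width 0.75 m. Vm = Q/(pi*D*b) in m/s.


Vm = 91.0 / (pi * 4.1 * 0.75) = 9.4199 m/s


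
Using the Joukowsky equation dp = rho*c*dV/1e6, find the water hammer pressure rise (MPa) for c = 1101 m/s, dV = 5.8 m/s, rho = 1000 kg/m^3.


dp = 1000 * 1101 * 5.8 / 1e6 = 6.3858 MPa


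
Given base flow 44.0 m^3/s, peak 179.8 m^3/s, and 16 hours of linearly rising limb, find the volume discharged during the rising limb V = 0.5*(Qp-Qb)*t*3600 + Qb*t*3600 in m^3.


V = 0.5*(179.8 - 44.0)*16*3600 + 44.0*16*3600 = 6.4454e+06 m^3


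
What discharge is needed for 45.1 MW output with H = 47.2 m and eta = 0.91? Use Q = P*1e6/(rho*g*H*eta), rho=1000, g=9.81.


Q = 45.1 * 1e6 / (1000 * 9.81 * 47.2 * 0.91) = 107.0346 m^3/s


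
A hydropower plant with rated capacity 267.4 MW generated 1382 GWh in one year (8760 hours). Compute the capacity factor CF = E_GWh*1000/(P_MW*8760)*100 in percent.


CF = 1382 * 1000 / (267.4 * 8760) * 100 = 58.9987 %


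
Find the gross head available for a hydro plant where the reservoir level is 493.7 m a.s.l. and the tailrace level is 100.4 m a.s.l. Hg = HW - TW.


Hg = 493.7 - 100.4 = 393.3000 m


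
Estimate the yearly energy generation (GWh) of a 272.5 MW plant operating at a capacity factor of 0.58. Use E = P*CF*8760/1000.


E = 272.5 * 0.58 * 8760 / 1000 = 1384.5180 GWh


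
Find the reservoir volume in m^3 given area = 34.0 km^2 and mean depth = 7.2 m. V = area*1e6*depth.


V = 34.0 * 1e6 * 7.2 = 2.4480e+08 m^3


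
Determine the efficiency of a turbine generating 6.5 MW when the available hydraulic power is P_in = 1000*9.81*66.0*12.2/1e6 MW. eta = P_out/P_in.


P_in = 1000 * 9.81 * 66.0 * 12.2 / 1e6 = 7.8990 MW
eta = 6.5 / 7.8990 = 0.8229


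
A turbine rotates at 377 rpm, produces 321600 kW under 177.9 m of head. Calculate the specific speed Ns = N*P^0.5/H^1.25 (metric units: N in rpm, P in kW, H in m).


Ns = 377 * 321600^0.5 / 177.9^1.25 = 329.0633


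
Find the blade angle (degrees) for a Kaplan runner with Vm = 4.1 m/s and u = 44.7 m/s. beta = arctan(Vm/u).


beta = arctan(4.1 / 44.7) = 5.2407 degrees


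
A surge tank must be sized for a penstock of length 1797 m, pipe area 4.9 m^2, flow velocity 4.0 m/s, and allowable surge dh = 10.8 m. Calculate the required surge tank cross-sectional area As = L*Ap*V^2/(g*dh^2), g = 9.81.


As = 1797 * 4.9 * 4.0^2 / (9.81 * 10.8^2) = 123.1254 m^2


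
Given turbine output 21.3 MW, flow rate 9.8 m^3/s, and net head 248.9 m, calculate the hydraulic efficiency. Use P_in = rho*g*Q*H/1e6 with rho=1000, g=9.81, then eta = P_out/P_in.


P_in = 1000 * 9.81 * 9.8 * 248.9 / 1e6 = 23.9287 MW
eta = 21.3 / 23.9287 = 0.8901


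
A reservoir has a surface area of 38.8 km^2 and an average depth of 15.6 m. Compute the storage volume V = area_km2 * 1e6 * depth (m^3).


V = 38.8 * 1e6 * 15.6 = 6.0528e+08 m^3


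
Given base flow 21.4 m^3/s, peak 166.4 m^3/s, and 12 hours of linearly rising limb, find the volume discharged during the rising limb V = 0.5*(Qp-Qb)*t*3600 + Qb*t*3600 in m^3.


V = 0.5*(166.4 - 21.4)*12*3600 + 21.4*12*3600 = 4.0565e+06 m^3


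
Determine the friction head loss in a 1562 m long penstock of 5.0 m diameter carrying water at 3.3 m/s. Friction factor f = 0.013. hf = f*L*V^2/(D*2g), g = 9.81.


hf = 0.013 * 1562 * 3.3^2 / (5.0 * 2 * 9.81) = 2.2542 m


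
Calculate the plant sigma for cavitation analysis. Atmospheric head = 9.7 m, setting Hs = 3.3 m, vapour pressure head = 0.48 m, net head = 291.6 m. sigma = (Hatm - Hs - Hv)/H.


sigma = (9.7 - 3.3 - 0.48) / 291.6 = 0.0203


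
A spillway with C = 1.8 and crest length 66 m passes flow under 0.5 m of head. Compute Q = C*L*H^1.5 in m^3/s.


Q = 1.8 * 66 * 0.5^1.5 = 42.0021 m^3/s


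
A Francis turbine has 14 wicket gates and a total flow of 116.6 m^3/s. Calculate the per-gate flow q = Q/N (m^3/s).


q = 116.6 / 14 = 8.3286 m^3/s


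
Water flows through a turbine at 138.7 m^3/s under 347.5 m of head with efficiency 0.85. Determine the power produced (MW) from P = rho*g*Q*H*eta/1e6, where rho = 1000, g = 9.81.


P = 1000 * 9.81 * 138.7 * 347.5 * 0.85 / 1e6 = 401.9011 MW


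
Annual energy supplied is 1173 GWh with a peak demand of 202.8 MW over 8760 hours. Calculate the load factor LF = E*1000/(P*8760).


LF = 1173 * 1000 / (202.8 * 8760) = 0.6603


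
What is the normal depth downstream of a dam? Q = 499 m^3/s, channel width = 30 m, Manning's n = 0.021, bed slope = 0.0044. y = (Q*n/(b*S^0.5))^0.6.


y = (499 * 0.021 / (30 * 0.0044^0.5))^0.6 = 2.7095 m


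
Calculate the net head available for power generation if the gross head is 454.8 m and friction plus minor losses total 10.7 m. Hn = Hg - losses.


Hn = 454.8 - 10.7 = 444.1000 m


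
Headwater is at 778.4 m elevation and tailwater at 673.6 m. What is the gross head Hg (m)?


Hg = 778.4 - 673.6 = 104.8000 m


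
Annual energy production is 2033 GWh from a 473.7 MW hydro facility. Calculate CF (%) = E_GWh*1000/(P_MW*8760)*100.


CF = 2033 * 1000 / (473.7 * 8760) * 100 = 48.9925 %


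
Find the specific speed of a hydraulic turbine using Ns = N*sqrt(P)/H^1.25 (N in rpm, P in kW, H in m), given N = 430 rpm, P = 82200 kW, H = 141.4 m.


Ns = 430 * 82200^0.5 / 141.4^1.25 = 252.8381


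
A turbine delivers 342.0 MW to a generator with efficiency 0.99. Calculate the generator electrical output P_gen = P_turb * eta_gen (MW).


P_gen = 342.0 * 0.99 = 338.5800 MW


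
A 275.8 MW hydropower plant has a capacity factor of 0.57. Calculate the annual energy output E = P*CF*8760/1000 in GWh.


E = 275.8 * 0.57 * 8760 / 1000 = 1377.1246 GWh


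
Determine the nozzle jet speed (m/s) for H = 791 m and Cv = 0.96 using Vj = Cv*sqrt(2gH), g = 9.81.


Vj = 0.96 * sqrt(2*9.81*791) = 119.5939 m/s


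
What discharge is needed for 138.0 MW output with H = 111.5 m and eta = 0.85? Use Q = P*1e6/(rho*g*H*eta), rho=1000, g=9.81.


Q = 138.0 * 1e6 / (1000 * 9.81 * 111.5 * 0.85) = 148.4282 m^3/s


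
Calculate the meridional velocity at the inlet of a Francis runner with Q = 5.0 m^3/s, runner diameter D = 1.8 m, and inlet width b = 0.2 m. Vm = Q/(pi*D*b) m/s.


Vm = 5.0 / (pi * 1.8 * 0.2) = 4.4210 m/s


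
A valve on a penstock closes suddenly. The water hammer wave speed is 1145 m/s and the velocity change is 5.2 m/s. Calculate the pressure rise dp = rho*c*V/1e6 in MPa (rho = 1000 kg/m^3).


dp = 1000 * 1145 * 5.2 / 1e6 = 5.9540 MPa


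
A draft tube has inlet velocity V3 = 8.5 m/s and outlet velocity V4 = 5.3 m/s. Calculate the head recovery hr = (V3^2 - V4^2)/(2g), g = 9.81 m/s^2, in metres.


hr = (8.5^2 - 5.3^2) / (2*9.81) = 2.2508 m


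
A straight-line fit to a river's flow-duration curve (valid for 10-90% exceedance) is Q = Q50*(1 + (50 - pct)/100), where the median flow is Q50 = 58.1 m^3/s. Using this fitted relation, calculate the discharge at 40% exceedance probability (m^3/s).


Q = 58.1 * (1 + (50 - 40)/100) = 63.9100 m^3/s


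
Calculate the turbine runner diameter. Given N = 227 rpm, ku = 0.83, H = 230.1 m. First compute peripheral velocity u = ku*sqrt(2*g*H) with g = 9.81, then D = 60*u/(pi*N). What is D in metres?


u = 0.83 * sqrt(2*9.81*230.1) = 55.7681 m/s
D = 60 * 55.7681 / (pi * 227) = 4.6920 m


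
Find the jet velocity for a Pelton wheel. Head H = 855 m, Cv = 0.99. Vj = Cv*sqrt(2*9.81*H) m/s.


Vj = 0.99 * sqrt(2*9.81*855) = 128.2235 m/s


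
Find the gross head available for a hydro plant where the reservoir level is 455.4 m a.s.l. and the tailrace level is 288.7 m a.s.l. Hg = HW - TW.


Hg = 455.4 - 288.7 = 166.7000 m


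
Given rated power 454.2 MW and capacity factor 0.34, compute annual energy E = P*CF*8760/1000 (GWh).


E = 454.2 * 0.34 * 8760 / 1000 = 1352.7893 GWh


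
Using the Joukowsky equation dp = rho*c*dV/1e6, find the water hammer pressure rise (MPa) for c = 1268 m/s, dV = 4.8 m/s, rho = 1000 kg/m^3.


dp = 1000 * 1268 * 4.8 / 1e6 = 6.0864 MPa


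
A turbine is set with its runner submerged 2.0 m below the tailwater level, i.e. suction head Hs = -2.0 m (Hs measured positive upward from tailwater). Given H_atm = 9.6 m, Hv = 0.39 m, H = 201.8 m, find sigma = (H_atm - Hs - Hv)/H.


sigma = (9.6 - (-2.0) - 0.39) / 201.8 = 0.0556


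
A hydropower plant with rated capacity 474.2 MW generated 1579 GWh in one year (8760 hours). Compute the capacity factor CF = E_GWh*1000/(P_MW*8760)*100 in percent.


CF = 1579 * 1000 / (474.2 * 8760) * 100 = 38.0116 %


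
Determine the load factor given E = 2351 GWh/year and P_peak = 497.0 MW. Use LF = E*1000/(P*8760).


LF = 2351 * 1000 / (497.0 * 8760) = 0.5400


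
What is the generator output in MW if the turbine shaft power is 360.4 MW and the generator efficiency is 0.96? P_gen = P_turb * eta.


P_gen = 360.4 * 0.96 = 345.9840 MW


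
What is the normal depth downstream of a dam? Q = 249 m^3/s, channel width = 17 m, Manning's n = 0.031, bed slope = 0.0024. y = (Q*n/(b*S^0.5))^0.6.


y = (249 * 0.031 / (17 * 0.0024^0.5))^0.6 = 3.8037 m


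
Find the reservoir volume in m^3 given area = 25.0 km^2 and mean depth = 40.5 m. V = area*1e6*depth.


V = 25.0 * 1e6 * 40.5 = 1.0125e+09 m^3


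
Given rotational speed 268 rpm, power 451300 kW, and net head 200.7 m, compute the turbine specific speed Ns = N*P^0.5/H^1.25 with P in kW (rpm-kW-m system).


Ns = 268 * 451300^0.5 / 200.7^1.25 = 238.3325


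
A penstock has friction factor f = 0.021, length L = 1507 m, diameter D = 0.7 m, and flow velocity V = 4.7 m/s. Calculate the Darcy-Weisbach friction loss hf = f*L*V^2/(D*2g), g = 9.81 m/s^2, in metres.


hf = 0.021 * 1507 * 4.7^2 / (0.7 * 2 * 9.81) = 50.9016 m


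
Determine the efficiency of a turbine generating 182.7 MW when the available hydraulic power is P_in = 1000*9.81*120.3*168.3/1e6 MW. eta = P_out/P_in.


P_in = 1000 * 9.81 * 120.3 * 168.3 / 1e6 = 198.6181 MW
eta = 182.7 / 198.6181 = 0.9199


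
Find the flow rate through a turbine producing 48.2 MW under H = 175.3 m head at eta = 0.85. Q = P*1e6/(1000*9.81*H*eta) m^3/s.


Q = 48.2 * 1e6 / (1000 * 9.81 * 175.3 * 0.85) = 32.9744 m^3/s


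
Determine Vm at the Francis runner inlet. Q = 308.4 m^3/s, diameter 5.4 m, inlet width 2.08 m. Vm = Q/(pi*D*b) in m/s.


Vm = 308.4 / (pi * 5.4 * 2.08) = 8.7399 m/s


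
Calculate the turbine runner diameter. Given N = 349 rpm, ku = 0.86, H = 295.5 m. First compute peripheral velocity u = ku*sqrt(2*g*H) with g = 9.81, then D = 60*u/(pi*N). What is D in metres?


u = 0.86 * sqrt(2*9.81*295.5) = 65.4827 m/s
D = 60 * 65.4827 / (pi * 349) = 3.5835 m


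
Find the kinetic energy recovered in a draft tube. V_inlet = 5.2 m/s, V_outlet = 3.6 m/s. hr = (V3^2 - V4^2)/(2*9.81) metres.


hr = (5.2^2 - 3.6^2) / (2*9.81) = 0.7176 m


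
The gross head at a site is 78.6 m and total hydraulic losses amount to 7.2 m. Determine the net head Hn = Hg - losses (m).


Hn = 78.6 - 7.2 = 71.4000 m


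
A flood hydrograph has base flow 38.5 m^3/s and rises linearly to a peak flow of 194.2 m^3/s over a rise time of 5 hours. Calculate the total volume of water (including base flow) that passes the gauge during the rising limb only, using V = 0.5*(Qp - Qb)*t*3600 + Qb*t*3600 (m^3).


V = 0.5*(194.2 - 38.5)*5*3600 + 38.5*5*3600 = 2.0943e+06 m^3


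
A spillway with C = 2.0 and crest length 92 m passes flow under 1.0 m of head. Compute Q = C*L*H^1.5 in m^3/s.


Q = 2.0 * 92 * 1.0^1.5 = 184.0000 m^3/s


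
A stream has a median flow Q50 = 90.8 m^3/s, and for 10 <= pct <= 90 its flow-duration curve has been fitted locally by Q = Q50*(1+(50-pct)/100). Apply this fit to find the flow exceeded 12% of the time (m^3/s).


Q = 90.8 * (1 + (50 - 12)/100) = 125.3040 m^3/s


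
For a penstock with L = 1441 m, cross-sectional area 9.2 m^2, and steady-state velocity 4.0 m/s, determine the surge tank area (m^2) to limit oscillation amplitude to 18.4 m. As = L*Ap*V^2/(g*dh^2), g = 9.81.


As = 1441 * 9.2 * 4.0^2 / (9.81 * 18.4^2) = 63.8656 m^2


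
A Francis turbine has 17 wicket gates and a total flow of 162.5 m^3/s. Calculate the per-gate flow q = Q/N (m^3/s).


q = 162.5 / 17 = 9.5588 m^3/s


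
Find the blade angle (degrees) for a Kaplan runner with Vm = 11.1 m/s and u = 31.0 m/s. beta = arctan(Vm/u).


beta = arctan(11.1 / 31.0) = 19.7006 degrees


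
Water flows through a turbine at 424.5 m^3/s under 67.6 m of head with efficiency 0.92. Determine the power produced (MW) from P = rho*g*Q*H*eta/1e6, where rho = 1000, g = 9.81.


P = 1000 * 9.81 * 424.5 * 67.6 * 0.92 / 1e6 = 258.9889 MW


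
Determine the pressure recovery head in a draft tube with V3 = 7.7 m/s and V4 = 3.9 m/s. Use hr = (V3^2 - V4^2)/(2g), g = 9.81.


hr = (7.7^2 - 3.9^2) / (2*9.81) = 2.2467 m


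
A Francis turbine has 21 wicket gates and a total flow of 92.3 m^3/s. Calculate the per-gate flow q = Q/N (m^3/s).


q = 92.3 / 21 = 4.3952 m^3/s


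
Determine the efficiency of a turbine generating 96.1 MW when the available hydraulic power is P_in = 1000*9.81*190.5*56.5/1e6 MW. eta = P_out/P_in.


P_in = 1000 * 9.81 * 190.5 * 56.5 / 1e6 = 105.5875 MW
eta = 96.1 / 105.5875 = 0.9101


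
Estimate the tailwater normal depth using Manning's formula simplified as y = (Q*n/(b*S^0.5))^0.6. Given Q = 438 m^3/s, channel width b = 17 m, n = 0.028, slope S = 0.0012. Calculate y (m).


y = (438 * 0.028 / (17 * 0.0012^0.5))^0.6 = 6.1824 m


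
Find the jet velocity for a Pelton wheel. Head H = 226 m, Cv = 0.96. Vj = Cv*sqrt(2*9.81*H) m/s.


Vj = 0.96 * sqrt(2*9.81*226) = 63.9256 m/s


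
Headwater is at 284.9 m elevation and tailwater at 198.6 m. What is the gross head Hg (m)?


Hg = 284.9 - 198.6 = 86.3000 m


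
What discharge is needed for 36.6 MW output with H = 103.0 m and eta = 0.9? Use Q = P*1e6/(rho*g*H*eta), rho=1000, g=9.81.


Q = 36.6 * 1e6 / (1000 * 9.81 * 103.0 * 0.9) = 40.2469 m^3/s


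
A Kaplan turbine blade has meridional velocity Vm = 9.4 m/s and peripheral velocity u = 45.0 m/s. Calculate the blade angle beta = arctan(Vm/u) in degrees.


beta = arctan(9.4 / 45.0) = 11.7988 degrees


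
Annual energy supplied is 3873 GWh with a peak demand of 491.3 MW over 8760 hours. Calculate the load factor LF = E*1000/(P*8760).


LF = 3873 * 1000 / (491.3 * 8760) = 0.8999


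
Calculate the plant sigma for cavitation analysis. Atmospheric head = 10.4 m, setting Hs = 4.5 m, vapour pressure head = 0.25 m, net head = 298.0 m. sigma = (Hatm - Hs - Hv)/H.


sigma = (10.4 - 4.5 - 0.25) / 298.0 = 0.0190


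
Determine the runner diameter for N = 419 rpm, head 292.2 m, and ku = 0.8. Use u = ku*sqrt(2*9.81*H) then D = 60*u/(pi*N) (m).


u = 0.8 * sqrt(2*9.81*292.2) = 60.5731 m/s
D = 60 * 60.5731 / (pi * 419) = 2.7610 m


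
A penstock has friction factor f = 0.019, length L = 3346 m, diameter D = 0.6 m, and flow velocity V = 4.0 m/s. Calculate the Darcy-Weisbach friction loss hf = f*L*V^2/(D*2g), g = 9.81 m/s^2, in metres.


hf = 0.019 * 3346 * 4.0^2 / (0.6 * 2 * 9.81) = 86.4071 m


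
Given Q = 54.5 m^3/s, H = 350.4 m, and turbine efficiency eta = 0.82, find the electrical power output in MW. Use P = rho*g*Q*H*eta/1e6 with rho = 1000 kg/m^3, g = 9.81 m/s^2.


P = 1000 * 9.81 * 54.5 * 350.4 * 0.82 / 1e6 = 153.6185 MW


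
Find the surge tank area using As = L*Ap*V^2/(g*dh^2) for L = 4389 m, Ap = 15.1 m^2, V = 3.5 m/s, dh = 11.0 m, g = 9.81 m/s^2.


As = 4389 * 15.1 * 3.5^2 / (9.81 * 11.0^2) = 683.9498 m^2


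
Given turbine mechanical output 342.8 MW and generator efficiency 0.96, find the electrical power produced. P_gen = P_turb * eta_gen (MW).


P_gen = 342.8 * 0.96 = 329.0880 MW


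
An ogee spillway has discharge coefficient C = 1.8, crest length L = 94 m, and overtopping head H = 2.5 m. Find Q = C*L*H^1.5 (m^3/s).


Q = 1.8 * 94 * 2.5^1.5 = 668.8217 m^3/s


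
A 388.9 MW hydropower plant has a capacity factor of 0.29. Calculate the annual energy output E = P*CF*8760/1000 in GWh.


E = 388.9 * 0.29 * 8760 / 1000 = 987.9616 GWh


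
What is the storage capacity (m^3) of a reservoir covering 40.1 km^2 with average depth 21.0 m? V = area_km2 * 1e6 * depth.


V = 40.1 * 1e6 * 21.0 = 8.4210e+08 m^3


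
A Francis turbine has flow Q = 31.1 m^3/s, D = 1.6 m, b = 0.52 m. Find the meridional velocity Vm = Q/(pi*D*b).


Vm = 31.1 / (pi * 1.6 * 0.52) = 11.8984 m/s


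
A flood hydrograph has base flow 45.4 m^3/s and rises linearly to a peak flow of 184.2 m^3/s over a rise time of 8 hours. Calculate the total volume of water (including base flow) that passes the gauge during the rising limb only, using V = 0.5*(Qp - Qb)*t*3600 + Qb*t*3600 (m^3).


V = 0.5*(184.2 - 45.4)*8*3600 + 45.4*8*3600 = 3.3062e+06 m^3


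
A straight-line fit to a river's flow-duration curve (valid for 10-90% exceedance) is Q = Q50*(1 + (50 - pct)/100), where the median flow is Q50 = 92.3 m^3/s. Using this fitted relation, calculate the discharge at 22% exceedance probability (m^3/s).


Q = 92.3 * (1 + (50 - 22)/100) = 118.1440 m^3/s


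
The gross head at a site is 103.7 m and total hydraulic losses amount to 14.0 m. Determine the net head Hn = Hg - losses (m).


Hn = 103.7 - 14.0 = 89.7000 m


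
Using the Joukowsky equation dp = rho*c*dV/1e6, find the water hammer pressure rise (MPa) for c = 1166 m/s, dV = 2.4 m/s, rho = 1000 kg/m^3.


dp = 1000 * 1166 * 2.4 / 1e6 = 2.7984 MPa


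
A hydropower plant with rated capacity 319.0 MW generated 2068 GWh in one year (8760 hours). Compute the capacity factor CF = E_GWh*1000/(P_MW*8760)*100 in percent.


CF = 2068 * 1000 / (319.0 * 8760) * 100 = 74.0041 %


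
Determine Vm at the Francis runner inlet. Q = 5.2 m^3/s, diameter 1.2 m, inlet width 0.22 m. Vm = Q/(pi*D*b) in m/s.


Vm = 5.2 / (pi * 1.2 * 0.22) = 6.2697 m/s


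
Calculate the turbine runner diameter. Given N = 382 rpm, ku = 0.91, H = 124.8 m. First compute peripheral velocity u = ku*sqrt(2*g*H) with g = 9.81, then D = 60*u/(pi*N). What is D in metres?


u = 0.91 * sqrt(2*9.81*124.8) = 45.0296 m/s
D = 60 * 45.0296 / (pi * 382) = 2.2513 m


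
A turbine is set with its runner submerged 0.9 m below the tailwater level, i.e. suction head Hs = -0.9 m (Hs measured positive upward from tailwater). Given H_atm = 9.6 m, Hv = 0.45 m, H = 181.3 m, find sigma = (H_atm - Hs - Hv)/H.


sigma = (9.6 - (-0.9) - 0.45) / 181.3 = 0.0554


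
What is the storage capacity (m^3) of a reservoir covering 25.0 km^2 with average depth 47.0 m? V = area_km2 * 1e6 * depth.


V = 25.0 * 1e6 * 47.0 = 1.1750e+09 m^3


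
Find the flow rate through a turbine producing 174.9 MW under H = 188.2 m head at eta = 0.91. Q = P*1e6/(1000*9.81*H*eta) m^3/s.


Q = 174.9 * 1e6 / (1000 * 9.81 * 188.2 * 0.91) = 104.1022 m^3/s


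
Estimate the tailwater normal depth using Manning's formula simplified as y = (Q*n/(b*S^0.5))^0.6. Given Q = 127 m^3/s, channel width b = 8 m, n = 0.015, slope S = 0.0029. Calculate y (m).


y = (127 * 0.015 / (8 * 0.0029^0.5))^0.6 = 2.4399 m


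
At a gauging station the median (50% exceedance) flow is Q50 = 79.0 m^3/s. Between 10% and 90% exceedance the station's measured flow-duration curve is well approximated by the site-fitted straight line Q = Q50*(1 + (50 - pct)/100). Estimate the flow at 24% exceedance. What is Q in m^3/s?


Q = 79.0 * (1 + (50 - 24)/100) = 99.5400 m^3/s


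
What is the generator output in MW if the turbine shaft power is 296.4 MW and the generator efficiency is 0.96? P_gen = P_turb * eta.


P_gen = 296.4 * 0.96 = 284.5440 MW


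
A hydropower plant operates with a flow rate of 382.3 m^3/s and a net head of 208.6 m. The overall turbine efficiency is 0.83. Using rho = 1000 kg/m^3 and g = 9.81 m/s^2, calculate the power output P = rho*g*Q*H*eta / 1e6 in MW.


P = 1000 * 9.81 * 382.3 * 208.6 * 0.83 / 1e6 = 649.3303 MW


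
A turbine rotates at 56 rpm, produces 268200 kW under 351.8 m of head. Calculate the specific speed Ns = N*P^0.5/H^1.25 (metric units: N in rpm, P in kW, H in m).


Ns = 56 * 268200^0.5 / 351.8^1.25 = 19.0348


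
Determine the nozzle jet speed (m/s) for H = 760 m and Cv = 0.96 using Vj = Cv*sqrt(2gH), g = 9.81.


Vj = 0.96 * sqrt(2*9.81*760) = 117.2270 m/s


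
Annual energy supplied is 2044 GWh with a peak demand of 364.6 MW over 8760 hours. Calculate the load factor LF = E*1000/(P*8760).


LF = 2044 * 1000 / (364.6 * 8760) = 0.6400


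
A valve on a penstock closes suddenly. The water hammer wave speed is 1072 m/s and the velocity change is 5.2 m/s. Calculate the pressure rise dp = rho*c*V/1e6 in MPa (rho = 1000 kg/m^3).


dp = 1000 * 1072 * 5.2 / 1e6 = 5.5744 MPa


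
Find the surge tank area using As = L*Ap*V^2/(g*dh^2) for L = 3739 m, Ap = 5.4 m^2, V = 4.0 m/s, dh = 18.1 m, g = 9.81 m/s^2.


As = 3739 * 5.4 * 4.0^2 / (9.81 * 18.1^2) = 100.5178 m^2


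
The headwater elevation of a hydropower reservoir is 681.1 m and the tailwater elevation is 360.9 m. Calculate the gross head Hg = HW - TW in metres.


Hg = 681.1 - 360.9 = 320.2000 m


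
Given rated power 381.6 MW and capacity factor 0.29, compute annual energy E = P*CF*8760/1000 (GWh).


E = 381.6 * 0.29 * 8760 / 1000 = 969.4166 GWh


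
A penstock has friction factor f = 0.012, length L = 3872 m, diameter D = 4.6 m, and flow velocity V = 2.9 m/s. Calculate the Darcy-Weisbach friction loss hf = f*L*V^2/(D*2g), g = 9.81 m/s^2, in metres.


hf = 0.012 * 3872 * 2.9^2 / (4.6 * 2 * 9.81) = 4.3297 m


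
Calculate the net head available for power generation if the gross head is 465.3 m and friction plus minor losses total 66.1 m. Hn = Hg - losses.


Hn = 465.3 - 66.1 = 399.2000 m


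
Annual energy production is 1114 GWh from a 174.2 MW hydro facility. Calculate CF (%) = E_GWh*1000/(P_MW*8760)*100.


CF = 1114 * 1000 / (174.2 * 8760) * 100 = 73.0017 %


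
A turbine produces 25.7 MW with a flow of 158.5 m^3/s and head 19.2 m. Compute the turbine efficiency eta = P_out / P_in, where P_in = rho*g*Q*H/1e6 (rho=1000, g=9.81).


P_in = 1000 * 9.81 * 158.5 * 19.2 / 1e6 = 29.8538 MW
eta = 25.7 / 29.8538 = 0.8609


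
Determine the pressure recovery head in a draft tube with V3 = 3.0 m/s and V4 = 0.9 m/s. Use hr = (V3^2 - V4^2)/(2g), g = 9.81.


hr = (3.0^2 - 0.9^2) / (2*9.81) = 0.4174 m


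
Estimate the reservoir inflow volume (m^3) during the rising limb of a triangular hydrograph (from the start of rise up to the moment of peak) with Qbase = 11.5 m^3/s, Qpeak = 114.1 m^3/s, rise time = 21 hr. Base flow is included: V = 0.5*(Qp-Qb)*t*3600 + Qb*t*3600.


V = 0.5*(114.1 - 11.5)*21*3600 + 11.5*21*3600 = 4.7477e+06 m^3


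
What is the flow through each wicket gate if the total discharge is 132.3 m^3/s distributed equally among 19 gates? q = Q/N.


q = 132.3 / 19 = 6.9632 m^3/s


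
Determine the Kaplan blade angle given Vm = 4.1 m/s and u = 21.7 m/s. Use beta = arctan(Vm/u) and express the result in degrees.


beta = arctan(4.1 / 21.7) = 10.6993 degrees


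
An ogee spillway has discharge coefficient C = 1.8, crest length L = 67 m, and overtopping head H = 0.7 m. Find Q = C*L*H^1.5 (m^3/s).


Q = 1.8 * 67 * 0.7^1.5 = 70.6308 m^3/s


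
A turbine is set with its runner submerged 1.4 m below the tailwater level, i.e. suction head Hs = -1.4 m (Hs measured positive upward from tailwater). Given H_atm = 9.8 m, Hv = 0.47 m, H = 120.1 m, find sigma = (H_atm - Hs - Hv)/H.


sigma = (9.8 - (-1.4) - 0.47) / 120.1 = 0.0893


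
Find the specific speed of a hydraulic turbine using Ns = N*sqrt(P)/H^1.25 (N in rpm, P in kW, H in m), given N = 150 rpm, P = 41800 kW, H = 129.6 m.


Ns = 150 * 41800^0.5 / 129.6^1.25 = 70.1331


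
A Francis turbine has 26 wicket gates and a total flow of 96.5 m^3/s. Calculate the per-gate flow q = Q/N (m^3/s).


q = 96.5 / 26 = 3.7115 m^3/s


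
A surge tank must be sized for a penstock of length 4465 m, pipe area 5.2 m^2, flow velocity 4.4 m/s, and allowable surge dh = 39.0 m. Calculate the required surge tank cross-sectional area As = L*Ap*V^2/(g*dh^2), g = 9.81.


As = 4465 * 5.2 * 4.4^2 / (9.81 * 39.0^2) = 30.1253 m^2


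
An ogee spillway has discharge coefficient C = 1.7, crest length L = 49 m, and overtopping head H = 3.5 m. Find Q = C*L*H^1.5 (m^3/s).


Q = 1.7 * 49 * 3.5^1.5 = 545.4401 m^3/s


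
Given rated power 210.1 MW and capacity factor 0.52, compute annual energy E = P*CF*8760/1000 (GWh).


E = 210.1 * 0.52 * 8760 / 1000 = 957.0475 GWh


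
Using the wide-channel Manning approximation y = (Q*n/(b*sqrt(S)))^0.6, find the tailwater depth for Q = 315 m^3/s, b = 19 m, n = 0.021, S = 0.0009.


y = (315 * 0.021 / (19 * 0.0009^0.5))^0.6 = 4.3530 m


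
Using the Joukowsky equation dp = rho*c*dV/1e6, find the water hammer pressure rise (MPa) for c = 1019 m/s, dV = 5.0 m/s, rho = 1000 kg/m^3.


dp = 1000 * 1019 * 5.0 / 1e6 = 5.0950 MPa


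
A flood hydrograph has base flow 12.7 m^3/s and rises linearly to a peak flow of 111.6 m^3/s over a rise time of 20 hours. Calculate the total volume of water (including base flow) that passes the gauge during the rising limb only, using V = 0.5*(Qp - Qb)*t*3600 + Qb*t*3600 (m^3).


V = 0.5*(111.6 - 12.7)*20*3600 + 12.7*20*3600 = 4.4748e+06 m^3


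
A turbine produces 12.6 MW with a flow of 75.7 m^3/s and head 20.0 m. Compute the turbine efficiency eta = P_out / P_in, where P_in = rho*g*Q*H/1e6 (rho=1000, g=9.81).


P_in = 1000 * 9.81 * 75.7 * 20.0 / 1e6 = 14.8523 MW
eta = 12.6 / 14.8523 = 0.8484


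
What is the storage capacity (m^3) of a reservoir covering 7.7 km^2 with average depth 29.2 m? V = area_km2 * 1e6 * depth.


V = 7.7 * 1e6 * 29.2 = 2.2484e+08 m^3


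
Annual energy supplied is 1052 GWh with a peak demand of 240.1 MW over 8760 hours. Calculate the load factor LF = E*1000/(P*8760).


LF = 1052 * 1000 / (240.1 * 8760) = 0.5002


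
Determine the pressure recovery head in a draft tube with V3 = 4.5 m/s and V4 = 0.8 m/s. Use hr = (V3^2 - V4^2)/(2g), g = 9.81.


hr = (4.5^2 - 0.8^2) / (2*9.81) = 0.9995 m


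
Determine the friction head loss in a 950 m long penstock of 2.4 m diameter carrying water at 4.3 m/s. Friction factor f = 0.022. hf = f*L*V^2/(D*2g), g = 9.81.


hf = 0.022 * 950 * 4.3^2 / (2.4 * 2 * 9.81) = 8.2068 m


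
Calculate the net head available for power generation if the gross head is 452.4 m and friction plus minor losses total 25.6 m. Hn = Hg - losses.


Hn = 452.4 - 25.6 = 426.8000 m


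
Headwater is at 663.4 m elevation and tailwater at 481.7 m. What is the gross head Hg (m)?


Hg = 663.4 - 481.7 = 181.7000 m


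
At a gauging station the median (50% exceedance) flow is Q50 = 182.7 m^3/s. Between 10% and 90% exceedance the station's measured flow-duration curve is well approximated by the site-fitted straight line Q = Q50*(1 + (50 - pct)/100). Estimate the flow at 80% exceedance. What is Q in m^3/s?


Q = 182.7 * (1 + (50 - 80)/100) = 127.8900 m^3/s
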